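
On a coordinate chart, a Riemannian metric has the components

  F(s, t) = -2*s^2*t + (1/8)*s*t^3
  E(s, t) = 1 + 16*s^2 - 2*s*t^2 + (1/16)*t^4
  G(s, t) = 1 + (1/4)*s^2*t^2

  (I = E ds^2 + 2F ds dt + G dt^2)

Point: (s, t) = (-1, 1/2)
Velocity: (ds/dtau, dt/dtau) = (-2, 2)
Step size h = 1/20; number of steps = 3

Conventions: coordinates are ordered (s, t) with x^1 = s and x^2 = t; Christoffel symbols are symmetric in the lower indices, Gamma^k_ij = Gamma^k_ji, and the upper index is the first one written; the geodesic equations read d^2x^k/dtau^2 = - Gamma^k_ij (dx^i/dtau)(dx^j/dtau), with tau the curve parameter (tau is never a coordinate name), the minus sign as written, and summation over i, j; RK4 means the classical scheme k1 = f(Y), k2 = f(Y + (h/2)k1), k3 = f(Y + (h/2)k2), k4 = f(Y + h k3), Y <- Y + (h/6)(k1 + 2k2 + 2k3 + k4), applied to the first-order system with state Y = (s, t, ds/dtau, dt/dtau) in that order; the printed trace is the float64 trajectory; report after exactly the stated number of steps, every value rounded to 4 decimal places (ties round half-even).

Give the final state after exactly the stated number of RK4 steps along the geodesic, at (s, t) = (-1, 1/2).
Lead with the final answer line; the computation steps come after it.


Answer: s = -1.2582, t = 0.7970, ds/dtau = -1.4934, dt/dtau = 1.9608

f(Y) = (ds/dtau, dt/dtau, -Gamma^s_ij Y'^i Y'^j, -Gamma^t_ij Y'^i Y'^j) with the Gammas evaluated at the stage position; h = 0.050000; intermediate values shown to 6 dp
step 0: s = -1.0000, t = 0.5000, ds/dtau = -2.0000, dt/dtau = 2.0000
step 1:
  k1: at (s, t) = (-1.000000, 0.500000), (ds/dtau, dt/dtau) = (-2.000000, 2.000000); Gamma_sss = -0.925061, Gamma_sst = 0.057816, Gamma_stt = -0.115633, Gamma_tss = 0.056927, Gamma_tst = -0.003558, Gamma_ttt = 0.007116; k1 = (-2.000000, 2.000000, 4.625306, -0.284634)
  k2: at (s, t) = (-1.050000, 0.550000), (ds/dtau, dt/dtau) = (-1.884367, 1.992884); Gamma_sss = -0.883195, Gamma_sst = 0.060720, Gamma_stt = -0.115919, Gamma_tss = 0.059646, Gamma_tst = -0.004101, Gamma_ttt = 0.007828; k2 = (-1.884367, 1.992884, 4.052514, -0.273682)
  k3: at (s, t) = (-1.047109, 0.549822), (ds/dtau, dt/dtau) = (-1.898687, 1.993158); Gamma_sss = -0.885354, Gamma_sst = 0.060848, Gamma_stt = -0.115883, Gamma_tss = 0.059770, Gamma_tst = -0.004108, Gamma_ttt = 0.007823; k3 = (-1.898687, 1.993158, 4.112625, -0.277642)
  k4: at (s, t) = (-1.094934, 0.599658), (ds/dtau, dt/dtau) = (-1.794369, 1.986118); Gamma_sss = -0.847910, Gamma_sst = 0.063557, Gamma_stt = -0.116051, Gamma_tss = 0.062279, Gamma_tst = -0.004668, Gamma_ttt = 0.008524; k4 = (-1.794369, 1.986118, 3.640861, -0.267420)
  Y <- Y + (h/6)(k1 + 2k2 + 2k3 + k4): s = -1.0947, t = 0.5997, ds/dtau = -1.7950, dt/dtau = 1.9862
step 2:
  k1: at (s, t) = (-1.094671, 0.599652), (ds/dtau, dt/dtau) = (-1.795030, 1.986211); Gamma_sss = -0.848092, Gamma_sst = 0.063570, Gamma_stt = -0.116048, Gamma_tss = 0.062291, Gamma_tst = -0.004669, Gamma_ttt = 0.008524; k1 = (-1.795030, 1.986211, 3.643769, -0.267629)
  k2: at (s, t) = (-1.139546, 0.649307), (ds/dtau, dt/dtau) = (-1.703935, 1.979520); Gamma_sss = -0.815102, Gamma_sst = 0.066156, Gamma_stt = -0.116106, Gamma_tss = 0.064661, Gamma_tst = -0.005248, Gamma_ttt = 0.009211; k2 = (-1.703935, 1.979520, 3.267812, -0.259232)
  k3: at (s, t) = (-1.137269, 0.649140), (ds/dtau, dt/dtau) = (-1.713334, 1.979730); Gamma_sss = -0.816569, Gamma_sst = 0.066258, Gamma_stt = -0.116082, Gamma_tss = 0.064759, Gamma_tst = -0.005255, Gamma_ttt = 0.009206; k3 = (-1.713334, 1.979730, 3.301504, -0.261829)
  k4: at (s, t) = (-1.180337, 0.698638), (ds/dtau, dt/dtau) = (-1.629954, 1.973119); Gamma_sss = -0.786636, Gamma_sst = 0.068697, Gamma_stt = -0.116062, Gamma_tss = 0.066966, Gamma_tst = -0.005848, Gamma_ttt = 0.009880; k4 = (-1.629954, 1.973119, 2.983621, -0.253994)
  Y <- Y + (h/6)(k1 + 2k2 + 2k3 + k4): s = -1.1802, t = 0.6986, ds/dtau = -1.6303, dt/dtau = 1.9732
step 3:
  k1: at (s, t) = (-1.180167, 0.698634), (ds/dtau, dt/dtau) = (-1.630313, 1.973180); Gamma_sss = -0.786739, Gamma_sst = 0.068705, Gamma_stt = -0.116060, Gamma_tss = 0.066974, Gamma_tst = -0.005849, Gamma_ttt = 0.009880; k1 = (-1.630313, 1.973180, 2.984998, -0.254109)
  k2: at (s, t) = (-1.220924, 0.747963), (ds/dtau, dt/dtau) = (-1.555688, 1.966827); Gamma_sss = -0.759861, Gamma_sst = 0.071043, Gamma_stt = -0.115967, Gamma_tss = 0.069066, Gamma_tst = -0.006457, Gamma_ttt = 0.010540; k2 = (-1.555688, 1.966827, 2.722347, -0.247440)
  k3: at (s, t) = (-1.219059, 0.747804), (ds/dtau, dt/dtau) = (-1.562254, 1.966994); Gamma_sss = -0.760917, Gamma_sst = 0.071127, Gamma_stt = -0.115950, Gamma_tss = 0.069145, Gamma_tst = -0.006463, Gamma_ttt = 0.010536; k3 = (-1.562254, 1.966994, 2.742880, -0.249246)
  k4: at (s, t) = (-1.258279, 0.796983), (ds/dtau, dt/dtau) = (-1.493169, 1.960717); Gamma_sss = -0.736249, Gamma_sst = 0.073347, Gamma_stt = -0.115801, Gamma_tss = 0.071104, Gamma_tst = -0.007084, Gamma_ttt = 0.011184; k4 = (-1.493169, 1.960717, 2.516167, -0.243001)
  Y <- Y + (h/6)(k1 + 2k2 + 2k3 + k4): s = -1.2582, t = 0.7970, ds/dtau = -1.4934, dt/dtau = 1.9608


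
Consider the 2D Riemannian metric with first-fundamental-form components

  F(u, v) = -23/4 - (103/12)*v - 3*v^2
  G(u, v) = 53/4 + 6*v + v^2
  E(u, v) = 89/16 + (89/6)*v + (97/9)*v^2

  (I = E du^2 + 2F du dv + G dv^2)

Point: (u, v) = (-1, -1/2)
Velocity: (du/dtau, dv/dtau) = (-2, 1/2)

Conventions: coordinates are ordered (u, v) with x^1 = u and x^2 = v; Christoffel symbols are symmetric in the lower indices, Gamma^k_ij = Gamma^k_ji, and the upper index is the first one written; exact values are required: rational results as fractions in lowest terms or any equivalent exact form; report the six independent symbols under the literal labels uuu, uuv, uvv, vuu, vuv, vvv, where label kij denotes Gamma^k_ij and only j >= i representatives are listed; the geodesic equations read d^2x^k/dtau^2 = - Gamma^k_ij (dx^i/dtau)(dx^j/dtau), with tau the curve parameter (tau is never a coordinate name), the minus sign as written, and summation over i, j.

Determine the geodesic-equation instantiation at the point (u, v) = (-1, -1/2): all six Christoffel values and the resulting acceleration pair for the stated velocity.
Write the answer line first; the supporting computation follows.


Answer: Gamma_uuu = -7738/6819, Gamma_uuv = 12264/2273, Gamma_uvv = -30588/2273, Gamma_vuu = -8833/20457, Gamma_vuv = 7738/6819, Gamma_vvv = -5892/2273; accelerations (d^2u/dtau^2, d^2v/dtau^2) = (127477/6819, 95017/20457)

E = 121/144, F = -53/24, G = 21/2 at the point
E_u = 0, E_v = 73/18, F_u = 0, F_v = -67/12, G_u = 0, G_v = 5
EG - F^2 = 2273/576;  g^inv = (576/2273) * [[21/2, 53/24], [53/24, 121/144]]
first-kind symbols [ij,l] = (1/2)(d_i g_jl + d_j g_il - d_l g_ij): [uu,u] = E_u/2 = 0, [uu,v] = F_u - E_v/2 = -73/36, [uv,u] = E_v/2 = 73/36, [uv,v] = G_u/2 = 0, [vv,u] = F_v - G_u/2 = -67/12, [vv,v] = G_v/2 = 5/2
Gamma^u_ij = (G*[ij,u] - F*[ij,v])/(EG - F^2), Gamma^v_ij = (E*[ij,v] - F*[ij,u])/(EG - F^2)
Gamma_uuu = -7738/6819, Gamma_uuv = 12264/2273, Gamma_uvv = -30588/2273, Gamma_vuu = -8833/20457, Gamma_vuv = 7738/6819, Gamma_vvv = -5892/2273
d^2u/dtau^2 = -(Gamma_uuu*(-2)^2 + 2*Gamma_uuv*(-2)*(1/2) + Gamma_uvv*(1/2)^2) = 127477/6819
d^2v/dtau^2 = -(Gamma_vuu*(-2)^2 + 2*Gamma_vuv*(-2)*(1/2) + Gamma_vvv*(1/2)^2) = 95017/20457


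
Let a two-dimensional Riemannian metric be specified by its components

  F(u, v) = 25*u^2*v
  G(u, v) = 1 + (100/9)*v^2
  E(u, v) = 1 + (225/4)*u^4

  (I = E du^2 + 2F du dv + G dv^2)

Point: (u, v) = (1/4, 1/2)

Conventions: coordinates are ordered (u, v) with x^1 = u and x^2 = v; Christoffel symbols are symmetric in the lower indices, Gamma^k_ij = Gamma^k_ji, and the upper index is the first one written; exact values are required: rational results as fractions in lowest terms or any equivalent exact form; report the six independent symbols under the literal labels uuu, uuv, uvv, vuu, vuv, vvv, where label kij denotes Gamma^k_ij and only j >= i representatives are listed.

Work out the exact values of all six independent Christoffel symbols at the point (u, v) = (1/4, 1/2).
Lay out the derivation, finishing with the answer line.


E = 1249/1024, F = 25/32, G = 34/9 at the point
E_u = 225/64, E_v = 0, F_u = 25/4, F_v = 25/16, G_u = 0, G_v = 100/9
EG - F^2 = 36841/9216;  g^inv = (9216/36841) * [[34/9, -25/32], [-25/32, 1249/1024]]
first-kind symbols [ij,l] = (1/2)(d_i g_jl + d_j g_il - d_l g_ij): [uu,u] = E_u/2 = 225/128, [uu,v] = F_u - E_v/2 = 25/4, [uv,u] = E_v/2 = 0, [uv,v] = G_u/2 = 0, [vv,u] = F_v - G_u/2 = 25/16, [vv,v] = G_v/2 = 50/9
Gamma^u_ij = (G*[ij,u] - F*[ij,v])/(EG - F^2), Gamma^v_ij = (E*[ij,v] - F*[ij,u])/(EG - F^2)

Answer: Gamma_uuu = 16200/36841, Gamma_uuv = 0, Gamma_uvv = 14400/36841, Gamma_vuu = 57600/36841, Gamma_vuv = 0, Gamma_vvv = 51200/36841


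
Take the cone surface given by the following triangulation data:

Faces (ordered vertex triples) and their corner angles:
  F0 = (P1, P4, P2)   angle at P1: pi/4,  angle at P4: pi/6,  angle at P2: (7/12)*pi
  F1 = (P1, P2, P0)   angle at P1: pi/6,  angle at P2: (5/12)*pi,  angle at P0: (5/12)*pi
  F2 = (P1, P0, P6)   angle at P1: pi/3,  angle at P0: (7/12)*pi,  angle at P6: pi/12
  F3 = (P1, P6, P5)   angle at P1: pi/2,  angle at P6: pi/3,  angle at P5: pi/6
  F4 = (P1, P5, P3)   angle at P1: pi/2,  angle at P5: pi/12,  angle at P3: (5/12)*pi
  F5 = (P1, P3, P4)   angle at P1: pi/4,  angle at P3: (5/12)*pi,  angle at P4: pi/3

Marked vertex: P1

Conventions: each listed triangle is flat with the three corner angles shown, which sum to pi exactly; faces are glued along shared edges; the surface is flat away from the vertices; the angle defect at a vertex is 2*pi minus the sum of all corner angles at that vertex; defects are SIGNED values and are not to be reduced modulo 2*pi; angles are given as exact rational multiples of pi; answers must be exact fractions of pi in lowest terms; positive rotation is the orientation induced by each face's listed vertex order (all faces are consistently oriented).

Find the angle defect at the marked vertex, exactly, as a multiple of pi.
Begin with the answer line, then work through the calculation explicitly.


Answer: defect(P1) = 0

Sum of corner angles at P1: 2*pi
defect = 2*pi - 2*pi


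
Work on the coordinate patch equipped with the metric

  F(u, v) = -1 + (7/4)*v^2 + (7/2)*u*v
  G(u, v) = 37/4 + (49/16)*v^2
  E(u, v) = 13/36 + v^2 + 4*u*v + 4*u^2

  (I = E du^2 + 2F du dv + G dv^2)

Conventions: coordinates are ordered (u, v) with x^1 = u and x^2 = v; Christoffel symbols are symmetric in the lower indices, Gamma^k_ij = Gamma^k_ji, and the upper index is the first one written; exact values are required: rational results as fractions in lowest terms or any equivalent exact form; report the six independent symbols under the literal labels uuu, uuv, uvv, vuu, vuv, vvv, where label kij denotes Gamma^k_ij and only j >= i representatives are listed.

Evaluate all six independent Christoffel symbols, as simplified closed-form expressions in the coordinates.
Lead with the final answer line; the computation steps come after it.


Answer: Gamma_uuu = (4032*u^2*v + 4032*u*v^2 + 20160*u + 1008*v^3 + 12096*v)/(21312*u^2 + 25344*u*v + 7981*v^2 + 1348), Gamma_uuv = (3528*u*v^2 + 10656*u + 1764*v^3 + 5328*v)/(21312*u^2 + 25344*u*v + 7981*v^2 + 1348), Gamma_uvv = (18648*u + 3087*v^3 + 20412*v)/(21312*u^2 + 25344*u*v + 7981*v^2 + 1348), Gamma_vuu = (-4608*u^3 - 6912*u^2*v - 3456*u*v^2 + 1888*u - 576*v^3 + 1672*v)/(21312*u^2 + 25344*u*v + 7981*v^2 + 1348), Gamma_vuv = (-4032*u^2*v - 4032*u*v^2 + 1152*u - 1008*v^3 + 576*v)/(21312*u^2 + 25344*u*v + 7981*v^2 + 1348), Gamma_vvv = (-3528*u*v^2 + 2016*u - 1764*v^3 + 2653*v)/(21312*u^2 + 25344*u*v + 7981*v^2 + 1348)

E = 13/36 + v^2 + 4*u*v + 4*u^2; F = -1 + (7/4)*v^2 + (7/2)*u*v; G = 37/4 + (49/16)*v^2
Gamma^k_ij = (1/2) g^{kl} (d_i g_jl + d_j g_il - d_l g_ij), with g^inv = (1/(EG-F^2)) [[G, -F], [-F, E]]
first partials: E_u = 4*v + 8*u, E_v = 2*v + 4*u, F_u = (7/2)*v, F_v = (7/2)*v + (7/2)*u, G_u = 0, G_v = (49/8)*v
D = EG - F^2 = 337/144 + (7981/576)*v^2 + 44*u*v + 37*u^2
expanded: Gamma^u_uu = (G E_u - 2F F_u + F E_v)/(2D), Gamma^u_uv = (G E_v - F G_u)/(2D), Gamma^u_vv = (2G F_v - G G_u - F G_v)/(2D), Gamma^v_uu = (2E F_u - E E_v - F E_u)/(2D), Gamma^v_uv = (E G_u - F E_v)/(2D), Gamma^v_vv = (E G_v - 2F F_v + F G_u)/(2D); substitute and cancel common factors


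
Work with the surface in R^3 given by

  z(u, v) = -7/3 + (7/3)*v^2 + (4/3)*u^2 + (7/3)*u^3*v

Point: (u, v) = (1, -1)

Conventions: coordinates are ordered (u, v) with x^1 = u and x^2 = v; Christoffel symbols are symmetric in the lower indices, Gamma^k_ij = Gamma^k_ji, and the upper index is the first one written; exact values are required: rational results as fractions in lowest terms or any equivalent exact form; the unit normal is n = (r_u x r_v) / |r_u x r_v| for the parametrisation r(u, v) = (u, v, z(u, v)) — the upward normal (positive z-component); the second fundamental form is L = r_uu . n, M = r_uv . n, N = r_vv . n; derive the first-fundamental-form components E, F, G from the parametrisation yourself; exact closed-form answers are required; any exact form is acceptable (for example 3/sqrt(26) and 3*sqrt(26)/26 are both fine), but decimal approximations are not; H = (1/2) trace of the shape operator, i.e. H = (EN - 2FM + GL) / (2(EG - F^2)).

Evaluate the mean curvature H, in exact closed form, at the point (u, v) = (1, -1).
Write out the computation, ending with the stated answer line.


z_u = -13/3, z_v = -7/3, z_uu = -34/3, z_uv = 7, z_vv = 14/3
E = 178/9, F = 91/9, G = 58/9; answer radicand W^2 = 227/9
unnormalised second-form numerators: l = -34/3, m = 7, n = 14/3; L = l/sqrt(227/9), and similarly M = m/sqrt(W^2), N = n/sqrt(W^2)
H = (E*n - 2*F*m + G*l) / (2*(EG - F^2)*sqrt(W^2)); E*n - 2*F*m + G*l = -3302/27, EG - F^2 = 227/9, so H = (-1651/681)/sqrt(227/9)

Answer: H = -1651*sqrt(227)/51529


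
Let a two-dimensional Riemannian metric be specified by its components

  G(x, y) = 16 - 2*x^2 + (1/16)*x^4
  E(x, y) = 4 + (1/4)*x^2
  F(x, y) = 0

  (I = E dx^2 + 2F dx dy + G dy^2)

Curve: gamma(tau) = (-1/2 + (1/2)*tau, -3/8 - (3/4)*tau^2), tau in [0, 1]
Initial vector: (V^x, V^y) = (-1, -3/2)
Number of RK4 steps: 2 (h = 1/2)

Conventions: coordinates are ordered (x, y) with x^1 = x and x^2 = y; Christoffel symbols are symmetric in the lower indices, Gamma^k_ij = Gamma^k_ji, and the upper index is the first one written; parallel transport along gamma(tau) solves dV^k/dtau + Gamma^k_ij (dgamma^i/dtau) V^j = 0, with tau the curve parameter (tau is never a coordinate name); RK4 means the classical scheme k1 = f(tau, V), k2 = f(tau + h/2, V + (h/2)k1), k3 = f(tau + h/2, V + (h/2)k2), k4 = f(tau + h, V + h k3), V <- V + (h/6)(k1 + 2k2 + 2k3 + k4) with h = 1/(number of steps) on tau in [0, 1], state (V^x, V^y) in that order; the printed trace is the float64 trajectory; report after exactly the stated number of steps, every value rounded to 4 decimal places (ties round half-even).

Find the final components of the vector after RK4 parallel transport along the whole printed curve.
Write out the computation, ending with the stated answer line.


gamma'(tau) = (1/2, -(3/2)*tau); f(tau, V)^k = -Gamma^k_ij(gamma(tau)) gamma'^i(tau) V^j; h = 1/2; intermediate values shown to 6 dp
curve data and Christoffel symbols at the stage parameters:
  tau = 0.000000: gamma = (-0.500000, -0.375000), gamma' = (0.500000, 0.000000); Gamma_xxx = -0.030769, Gamma_xxy = 0.000000, Gamma_xyy = -0.242308, Gamma_yxx = 0.000000, Gamma_yxy = 0.063492, Gamma_yyy = 0.000000
  tau = 0.250000: gamma = (-0.375000, -0.421875), gamma' = (0.500000, -0.375000); Gamma_xxx = -0.023233, Gamma_xxy = 0.000000, Gamma_xyy = -0.184233, Gamma_yxx = 0.000000, Gamma_yxy = 0.047291, Gamma_yyy = 0.000000
  tau = 0.500000: gamma = (-0.250000, -0.562500), gamma' = (0.500000, -0.750000); Gamma_xxx = -0.015564, Gamma_xxy = 0.000000, Gamma_xyy = -0.124027, Gamma_yxx = 0.000000, Gamma_yxy = 0.031373, Gamma_yyy = 0.000000
  tau = 0.750000: gamma = (-0.125000, -0.796875), gamma' = (0.500000, -1.125000); Gamma_xxx = -0.007805, Gamma_xxy = 0.000000, Gamma_xyy = -0.062378, Gamma_yxx = 0.000000, Gamma_yxy = 0.015640, Gamma_yyy = 0.000000
  tau = 1.000000: gamma = (0.000000, -1.125000), gamma' = (0.500000, -1.500000); Gamma_xxx = 0.000000, Gamma_xxy = 0.000000, Gamma_xyy = 0.000000, Gamma_yxx = 0.000000, Gamma_yxy = 0.000000, Gamma_yyy = 0.000000
step 0: V^x = -1.0000, V^y = -1.5000
step 1: k1 = (-0.015385, 0.047619), k2 = (0.091147, 0.017384), k3 = (0.091979, 0.018035), k4 = (0.131268, 0.000941); V <- V + (h/6)(k1 + 2k2 + 2k3 + k4): V^x = -0.9598, V^y = -1.4901
step 2: k1 = (0.131136, 0.000789), k2 = (0.100933, -0.004661), k3 = (0.100999, -0.004783), k4 = (0.000000, 0.000000); V <- V + (h/6)(k1 + 2k2 + 2k3 + k4): V^x = -0.9152, V^y = -1.4916

Answer: V^x = -0.9152, V^y = -1.4916


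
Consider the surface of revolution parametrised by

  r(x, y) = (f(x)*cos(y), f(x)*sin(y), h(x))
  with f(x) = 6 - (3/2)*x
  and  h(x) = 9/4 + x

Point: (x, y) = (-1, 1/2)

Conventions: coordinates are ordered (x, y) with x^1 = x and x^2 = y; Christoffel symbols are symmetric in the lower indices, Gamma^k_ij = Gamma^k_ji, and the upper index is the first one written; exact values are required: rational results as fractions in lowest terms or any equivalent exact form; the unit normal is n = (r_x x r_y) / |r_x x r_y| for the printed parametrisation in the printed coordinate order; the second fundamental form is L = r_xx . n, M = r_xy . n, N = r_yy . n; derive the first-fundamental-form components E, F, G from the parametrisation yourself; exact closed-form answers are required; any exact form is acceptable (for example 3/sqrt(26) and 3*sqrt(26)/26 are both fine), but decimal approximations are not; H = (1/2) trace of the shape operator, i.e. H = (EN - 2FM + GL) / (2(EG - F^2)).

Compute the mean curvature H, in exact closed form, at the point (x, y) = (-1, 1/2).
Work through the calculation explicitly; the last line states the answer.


f = 15/2, f' = -3/2, f'' = 0, h' = 1, h'' = 0
E = 13/4, F = 0, G = 225/4; answer radicand W^2 = 13/4
unnormalised second-form numerators: l = 0, m = 0, n = 15/2; L = l/sqrt(13/4), and similarly M = m/sqrt(W^2), N = n/sqrt(W^2)
H = (E*n - 2*F*m + G*l) / (2*(EG - F^2)*sqrt(W^2)); E*n - 2*F*m + G*l = 195/8, EG - F^2 = 2925/16, so H = (1/15)/sqrt(13/4)

Answer: H = 2*sqrt(13)/195


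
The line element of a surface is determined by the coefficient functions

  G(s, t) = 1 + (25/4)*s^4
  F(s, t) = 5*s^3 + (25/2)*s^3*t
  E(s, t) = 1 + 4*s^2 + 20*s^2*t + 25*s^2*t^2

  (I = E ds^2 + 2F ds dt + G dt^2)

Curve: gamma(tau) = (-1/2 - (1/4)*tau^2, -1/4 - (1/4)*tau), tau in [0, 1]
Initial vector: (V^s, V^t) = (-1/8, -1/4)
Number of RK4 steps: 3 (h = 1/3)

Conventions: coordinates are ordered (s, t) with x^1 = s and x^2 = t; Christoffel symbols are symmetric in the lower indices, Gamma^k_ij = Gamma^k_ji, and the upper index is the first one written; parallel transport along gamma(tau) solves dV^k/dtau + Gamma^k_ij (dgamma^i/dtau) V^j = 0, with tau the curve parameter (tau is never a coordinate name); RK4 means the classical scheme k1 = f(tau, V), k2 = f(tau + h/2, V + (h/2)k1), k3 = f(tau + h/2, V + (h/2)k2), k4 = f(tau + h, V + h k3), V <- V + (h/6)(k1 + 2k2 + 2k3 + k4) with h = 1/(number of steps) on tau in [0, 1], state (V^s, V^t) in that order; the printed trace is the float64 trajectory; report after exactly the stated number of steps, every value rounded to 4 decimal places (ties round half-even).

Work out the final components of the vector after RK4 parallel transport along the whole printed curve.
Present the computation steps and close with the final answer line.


gamma'(tau) = (-(1/2)*tau, -1/4); f(tau, V)^k = -Gamma^k_ij(gamma(tau)) gamma'^i(tau) V^j; h = 1/3; intermediate values shown to 6 dp
curve data and Christoffel symbols at the stage parameters:
  tau = 0.000000: gamma = (-0.500000, -0.250000), gamma' = (0.000000, -0.250000); Gamma_sss = -0.183673, Gamma_sst = 0.612245, Gamma_stt = 0.000000, Gamma_tss = 0.306122, Gamma_tst = -1.020408, Gamma_ttt = 0.000000
  tau = 0.166667: gamma = (-0.506944, -0.291667), gamma' = (-0.083333, -0.250000); Gamma_sss = -0.099947, Gamma_sst = 0.467698, Gamma_stt = 0.000000, Gamma_tss = 0.233849, Gamma_tst = -1.094294, Gamma_ttt = 0.000000
  tau = 0.333333: gamma = (-0.527778, -0.333333), gamma' = (-0.166667, -0.250000); Gamma_sss = -0.038685, Gamma_sst = 0.306256, Gamma_stt = 0.000000, Gamma_tss = 0.153128, Gamma_tst = -1.212263, Gamma_ttt = 0.000000
  tau = 0.500000: gamma = (-0.562500, -0.375000), gamma' = (-0.250000, -0.250000); Gamma_sss = -0.005390, Gamma_sst = 0.121273, Gamma_stt = 0.000000, Gamma_tss = 0.060637, Gamma_tst = -1.364322, Gamma_ttt = 0.000000
  tau = 0.666667: gamma = (-0.611111, -0.416667), gamma' = (-0.333333, -0.250000); Gamma_sss = -0.002264, Gamma_sst = -0.083022, Gamma_stt = 0.000000, Gamma_tss = -0.041511, Gamma_tst = -1.522074, Gamma_ttt = 0.000000
  tau = 0.833333: gamma = (-0.673611, -0.458333), gamma' = (-0.416667, -0.250000); Gamma_sss = -0.024642, Gamma_sst = -0.284560, Gamma_stt = 0.000000, Gamma_tss = -0.142280, Gamma_tst = -1.642997, Gamma_ttt = 0.000000
  tau = 1.000000: gamma = (-0.750000, -0.500000), gamma' = (-0.500000, -0.250000); Gamma_sss = -0.060132, Gamma_sst = -0.450987, Gamma_stt = 0.000000, Gamma_tss = -0.225493, Gamma_tst = -1.691199, Gamma_ttt = 0.000000
step 0: V^s = -0.1250, V^t = -0.2500
step 1: k1 = (-0.019133, 0.031888), k2 = (-0.023457, 0.054884), k3 = (-0.023386, 0.054718), k4 = (-0.021141, 0.083682); V <- V + (h/6)(k1 + 2k2 + 2k3 + k4): V^s = -0.1324, V^t = -0.2314
step 2: k1 = (-0.021098, 0.083512), k2 = (-0.010533, 0.118491), k3 = (-0.010305, 0.115929), k4 = (0.008257, 0.151382); V <- V + (h/6)(k1 + 2k2 + 2k3 + k4): V^s = -0.1355, V^t = -0.1923
step 3: k1 = (0.008236, 0.150991), k2 = (0.030734, 0.177452), k3 = (0.029906, 0.172670), k4 = (0.048308, 0.181156); V <- V + (h/6)(k1 + 2k2 + 2k3 + k4): V^s = -0.1256, V^t = -0.1350

Answer: V^s = -0.1256, V^t = -0.1350


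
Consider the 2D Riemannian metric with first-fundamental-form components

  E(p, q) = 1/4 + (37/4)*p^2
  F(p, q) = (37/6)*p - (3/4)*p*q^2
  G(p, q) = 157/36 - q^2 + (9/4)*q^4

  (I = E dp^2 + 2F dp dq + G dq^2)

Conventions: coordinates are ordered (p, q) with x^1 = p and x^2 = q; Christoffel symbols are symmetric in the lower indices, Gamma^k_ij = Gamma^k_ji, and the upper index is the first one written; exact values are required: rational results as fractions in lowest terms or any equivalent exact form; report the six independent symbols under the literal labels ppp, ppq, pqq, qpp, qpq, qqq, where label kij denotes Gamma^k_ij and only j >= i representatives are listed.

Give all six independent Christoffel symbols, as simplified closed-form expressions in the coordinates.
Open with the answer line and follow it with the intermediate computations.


Answer: Gamma_ppp = (2916*p*q^4 + 333*p)/(2916*p^2*q^4 + 333*p^2 + 81*q^4 - 36*q^2 + 157), Gamma_ppq = 0, Gamma_pqq = (-3888*p*q^3 - 54*p*q)/(2916*p^2*q^4 + 333*p^2 + 81*q^4 - 36*q^2 + 157), Gamma_qpp = (222 - 27*q^2)/(2916*p^2*q^4 + 333*p^2 + 81*q^4 - 36*q^2 + 157), Gamma_qpq = 0, Gamma_qqq = (5832*p^2*q^3 + 162*q^3 - 36*q)/(2916*p^2*q^4 + 333*p^2 + 81*q^4 - 36*q^2 + 157)

E = 1/4 + (37/4)*p^2; F = (37/6)*p - (3/4)*p*q^2; G = 157/36 - q^2 + (9/4)*q^4
Gamma^k_ij = (1/2) g^{kl} (d_i g_jl + d_j g_il - d_l g_ij), with g^inv = (1/(EG-F^2)) [[G, -F], [-F, E]]
first partials: E_p = (37/2)*p, E_q = 0, F_p = 37/6 - (3/4)*q^2, F_q = -(3/2)*p*q, G_p = 0, G_q = -2*q + 9*q^3
D = EG - F^2 = 157/144 - (1/4)*q^2 + (37/16)*p^2 + (9/16)*q^4 + (81/4)*p^2*q^4
expanded: Gamma^p_pp = (G E_p - 2F F_p + F E_q)/(2D), Gamma^p_pq = (G E_q - F G_p)/(2D), Gamma^p_qq = (2G F_q - G G_p - F G_q)/(2D), Gamma^q_pp = (2E F_p - E E_q - F E_p)/(2D), Gamma^q_pq = (E G_p - F E_q)/(2D), Gamma^q_qq = (E G_q - 2F F_q + F G_p)/(2D); substitute and cancel common factors


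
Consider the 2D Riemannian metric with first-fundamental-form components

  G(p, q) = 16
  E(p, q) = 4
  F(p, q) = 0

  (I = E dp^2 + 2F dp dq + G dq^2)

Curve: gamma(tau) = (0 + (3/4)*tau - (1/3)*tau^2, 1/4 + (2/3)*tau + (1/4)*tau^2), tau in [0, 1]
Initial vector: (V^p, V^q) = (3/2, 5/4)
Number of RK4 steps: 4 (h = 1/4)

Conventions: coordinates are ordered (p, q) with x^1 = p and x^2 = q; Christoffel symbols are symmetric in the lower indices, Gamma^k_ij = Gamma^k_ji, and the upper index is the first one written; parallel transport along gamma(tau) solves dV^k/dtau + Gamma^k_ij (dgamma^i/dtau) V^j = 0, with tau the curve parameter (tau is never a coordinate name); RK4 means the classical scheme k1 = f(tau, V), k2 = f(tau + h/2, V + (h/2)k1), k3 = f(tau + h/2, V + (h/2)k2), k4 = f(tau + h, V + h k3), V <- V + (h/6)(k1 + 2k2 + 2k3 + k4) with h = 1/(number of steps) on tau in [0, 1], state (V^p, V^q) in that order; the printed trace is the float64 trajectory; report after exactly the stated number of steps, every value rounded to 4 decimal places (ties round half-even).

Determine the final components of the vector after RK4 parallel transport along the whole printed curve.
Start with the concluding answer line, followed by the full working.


Answer: V^p = 1.5000, V^q = 1.2500

gamma'(tau) = (3/4 - (2/3)*tau, 2/3 + (1/2)*tau); f(tau, V)^k = -Gamma^k_ij(gamma(tau)) gamma'^i(tau) V^j; h = 1/4; intermediate values shown to 6 dp
curve data and Christoffel symbols at the stage parameters:
  tau = 0.000000: gamma = (0.000000, 0.250000), gamma' = (0.750000, 0.666667); Gamma_ppp = 0.000000, Gamma_ppq = 0.000000, Gamma_pqq = 0.000000, Gamma_qpp = 0.000000, Gamma_qpq = 0.000000, Gamma_qqq = 0.000000
  tau = 0.125000: gamma = (0.088542, 0.337240), gamma' = (0.666667, 0.729167); Gamma_ppp = 0.000000, Gamma_ppq = 0.000000, Gamma_pqq = 0.000000, Gamma_qpp = 0.000000, Gamma_qpq = 0.000000, Gamma_qqq = 0.000000
  tau = 0.250000: gamma = (0.166667, 0.432292), gamma' = (0.583333, 0.791667); Gamma_ppp = 0.000000, Gamma_ppq = 0.000000, Gamma_pqq = 0.000000, Gamma_qpp = 0.000000, Gamma_qpq = 0.000000, Gamma_qqq = 0.000000
  tau = 0.375000: gamma = (0.234375, 0.535156), gamma' = (0.500000, 0.854167); Gamma_ppp = 0.000000, Gamma_ppq = 0.000000, Gamma_pqq = 0.000000, Gamma_qpp = 0.000000, Gamma_qpq = 0.000000, Gamma_qqq = 0.000000
  tau = 0.500000: gamma = (0.291667, 0.645833), gamma' = (0.416667, 0.916667); Gamma_ppp = 0.000000, Gamma_ppq = 0.000000, Gamma_pqq = 0.000000, Gamma_qpp = 0.000000, Gamma_qpq = 0.000000, Gamma_qqq = 0.000000
  tau = 0.625000: gamma = (0.338542, 0.764323), gamma' = (0.333333, 0.979167); Gamma_ppp = 0.000000, Gamma_ppq = 0.000000, Gamma_pqq = 0.000000, Gamma_qpp = 0.000000, Gamma_qpq = 0.000000, Gamma_qqq = 0.000000
  tau = 0.750000: gamma = (0.375000, 0.890625), gamma' = (0.250000, 1.041667); Gamma_ppp = 0.000000, Gamma_ppq = 0.000000, Gamma_pqq = 0.000000, Gamma_qpp = 0.000000, Gamma_qpq = 0.000000, Gamma_qqq = 0.000000
  tau = 0.875000: gamma = (0.401042, 1.024740), gamma' = (0.166667, 1.104167); Gamma_ppp = 0.000000, Gamma_ppq = 0.000000, Gamma_pqq = 0.000000, Gamma_qpp = 0.000000, Gamma_qpq = 0.000000, Gamma_qqq = 0.000000
  tau = 1.000000: gamma = (0.416667, 1.166667), gamma' = (0.083333, 1.166667); Gamma_ppp = 0.000000, Gamma_ppq = 0.000000, Gamma_pqq = 0.000000, Gamma_qpp = 0.000000, Gamma_qpq = 0.000000, Gamma_qqq = 0.000000
step 0: V^p = 1.5000, V^q = 1.2500
step 1: k1 = (0.000000, 0.000000), k2 = (0.000000, 0.000000), k3 = (0.000000, 0.000000), k4 = (0.000000, 0.000000); V <- V + (h/6)(k1 + 2k2 + 2k3 + k4): V^p = 1.5000, V^q = 1.2500
step 2: k1 = (0.000000, 0.000000), k2 = (0.000000, 0.000000), k3 = (0.000000, 0.000000), k4 = (0.000000, 0.000000); V <- V + (h/6)(k1 + 2k2 + 2k3 + k4): V^p = 1.5000, V^q = 1.2500
step 3: k1 = (0.000000, 0.000000), k2 = (0.000000, 0.000000), k3 = (0.000000, 0.000000), k4 = (0.000000, 0.000000); V <- V + (h/6)(k1 + 2k2 + 2k3 + k4): V^p = 1.5000, V^q = 1.2500
step 4: k1 = (0.000000, 0.000000), k2 = (0.000000, 0.000000), k3 = (0.000000, 0.000000), k4 = (0.000000, 0.000000); V <- V + (h/6)(k1 + 2k2 + 2k3 + k4): V^p = 1.5000, V^q = 1.2500


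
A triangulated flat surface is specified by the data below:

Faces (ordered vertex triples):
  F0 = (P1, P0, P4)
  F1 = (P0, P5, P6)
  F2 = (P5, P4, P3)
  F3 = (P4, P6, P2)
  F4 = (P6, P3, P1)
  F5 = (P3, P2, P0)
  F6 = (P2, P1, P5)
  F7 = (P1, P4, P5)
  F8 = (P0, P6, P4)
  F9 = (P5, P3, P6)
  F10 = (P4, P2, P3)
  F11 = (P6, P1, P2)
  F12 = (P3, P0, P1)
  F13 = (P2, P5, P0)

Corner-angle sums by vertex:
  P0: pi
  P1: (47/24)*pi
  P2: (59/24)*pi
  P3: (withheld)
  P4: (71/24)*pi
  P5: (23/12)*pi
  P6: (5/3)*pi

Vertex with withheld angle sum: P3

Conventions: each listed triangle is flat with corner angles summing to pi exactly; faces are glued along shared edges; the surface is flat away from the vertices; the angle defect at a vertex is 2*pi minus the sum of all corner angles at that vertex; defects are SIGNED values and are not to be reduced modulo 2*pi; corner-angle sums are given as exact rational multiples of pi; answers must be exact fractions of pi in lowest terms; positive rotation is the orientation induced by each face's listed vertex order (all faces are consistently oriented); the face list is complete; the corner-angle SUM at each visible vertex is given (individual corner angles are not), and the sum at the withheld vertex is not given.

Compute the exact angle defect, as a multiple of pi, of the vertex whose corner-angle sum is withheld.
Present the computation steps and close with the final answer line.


V = 7, E = 21, F = 14; chi = V - E + F = 0
Gauss-Bonnet: total defect = 2*pi*chi = 0; visible defects sum to pi/24

Answer: defect(P3) = -pi/24


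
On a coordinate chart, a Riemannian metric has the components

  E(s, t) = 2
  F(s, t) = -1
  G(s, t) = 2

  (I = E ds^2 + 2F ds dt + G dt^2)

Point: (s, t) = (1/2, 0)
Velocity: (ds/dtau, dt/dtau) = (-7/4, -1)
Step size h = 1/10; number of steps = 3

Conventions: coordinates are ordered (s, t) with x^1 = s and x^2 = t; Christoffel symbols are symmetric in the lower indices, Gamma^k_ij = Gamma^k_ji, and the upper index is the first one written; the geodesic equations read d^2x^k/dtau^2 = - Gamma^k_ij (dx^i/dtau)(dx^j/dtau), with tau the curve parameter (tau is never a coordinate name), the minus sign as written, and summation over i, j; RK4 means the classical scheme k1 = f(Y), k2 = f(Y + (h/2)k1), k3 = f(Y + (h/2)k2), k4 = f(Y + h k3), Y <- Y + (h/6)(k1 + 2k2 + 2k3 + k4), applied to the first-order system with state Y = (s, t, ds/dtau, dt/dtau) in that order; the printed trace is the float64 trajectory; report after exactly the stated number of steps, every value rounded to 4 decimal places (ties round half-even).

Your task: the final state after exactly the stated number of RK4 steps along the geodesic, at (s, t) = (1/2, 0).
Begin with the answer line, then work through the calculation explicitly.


Answer: s = -0.0250, t = -0.3000, ds/dtau = -1.7500, dt/dtau = -1.0000

f(Y) = (ds/dtau, dt/dtau, -Gamma^s_ij Y'^i Y'^j, -Gamma^t_ij Y'^i Y'^j) with the Gammas evaluated at the stage position; h = 0.100000; intermediate values shown to 6 dp
step 0: s = 0.5000, t = 0.0000, ds/dtau = -1.7500, dt/dtau = -1.0000
step 1:
  k1: at (s, t) = (0.500000, 0.000000), (ds/dtau, dt/dtau) = (-1.750000, -1.000000); Gamma_sss = 0.000000, Gamma_sst = 0.000000, Gamma_stt = 0.000000, Gamma_tss = 0.000000, Gamma_tst = 0.000000, Gamma_ttt = 0.000000; k1 = (-1.750000, -1.000000, 0.000000, 0.000000)
  k2: at (s, t) = (0.412500, -0.050000), (ds/dtau, dt/dtau) = (-1.750000, -1.000000); Gamma_sss = 0.000000, Gamma_sst = 0.000000, Gamma_stt = 0.000000, Gamma_tss = 0.000000, Gamma_tst = 0.000000, Gamma_ttt = 0.000000; k2 = (-1.750000, -1.000000, 0.000000, 0.000000)
  k3: at (s, t) = (0.412500, -0.050000), (ds/dtau, dt/dtau) = (-1.750000, -1.000000); Gamma_sss = 0.000000, Gamma_sst = 0.000000, Gamma_stt = 0.000000, Gamma_tss = 0.000000, Gamma_tst = 0.000000, Gamma_ttt = 0.000000; k3 = (-1.750000, -1.000000, 0.000000, 0.000000)
  k4: at (s, t) = (0.325000, -0.100000), (ds/dtau, dt/dtau) = (-1.750000, -1.000000); Gamma_sss = 0.000000, Gamma_sst = 0.000000, Gamma_stt = 0.000000, Gamma_tss = 0.000000, Gamma_tst = 0.000000, Gamma_ttt = 0.000000; k4 = (-1.750000, -1.000000, 0.000000, 0.000000)
  Y <- Y + (h/6)(k1 + 2k2 + 2k3 + k4): s = 0.3250, t = -0.1000, ds/dtau = -1.7500, dt/dtau = -1.0000
step 2:
  k1: at (s, t) = (0.325000, -0.100000), (ds/dtau, dt/dtau) = (-1.750000, -1.000000); Gamma_sss = 0.000000, Gamma_sst = 0.000000, Gamma_stt = 0.000000, Gamma_tss = 0.000000, Gamma_tst = 0.000000, Gamma_ttt = 0.000000; k1 = (-1.750000, -1.000000, 0.000000, 0.000000)
  k2: at (s, t) = (0.237500, -0.150000), (ds/dtau, dt/dtau) = (-1.750000, -1.000000); Gamma_sss = 0.000000, Gamma_sst = 0.000000, Gamma_stt = 0.000000, Gamma_tss = 0.000000, Gamma_tst = 0.000000, Gamma_ttt = 0.000000; k2 = (-1.750000, -1.000000, 0.000000, 0.000000)
  k3: at (s, t) = (0.237500, -0.150000), (ds/dtau, dt/dtau) = (-1.750000, -1.000000); Gamma_sss = 0.000000, Gamma_sst = 0.000000, Gamma_stt = 0.000000, Gamma_tss = 0.000000, Gamma_tst = 0.000000, Gamma_ttt = 0.000000; k3 = (-1.750000, -1.000000, 0.000000, 0.000000)
  k4: at (s, t) = (0.150000, -0.200000), (ds/dtau, dt/dtau) = (-1.750000, -1.000000); Gamma_sss = 0.000000, Gamma_sst = 0.000000, Gamma_stt = 0.000000, Gamma_tss = 0.000000, Gamma_tst = 0.000000, Gamma_ttt = 0.000000; k4 = (-1.750000, -1.000000, 0.000000, 0.000000)
  Y <- Y + (h/6)(k1 + 2k2 + 2k3 + k4): s = 0.1500, t = -0.2000, ds/dtau = -1.7500, dt/dtau = -1.0000
step 3:
  k1: at (s, t) = (0.150000, -0.200000), (ds/dtau, dt/dtau) = (-1.750000, -1.000000); Gamma_sss = 0.000000, Gamma_sst = 0.000000, Gamma_stt = 0.000000, Gamma_tss = 0.000000, Gamma_tst = 0.000000, Gamma_ttt = 0.000000; k1 = (-1.750000, -1.000000, 0.000000, 0.000000)
  k2: at (s, t) = (0.062500, -0.250000), (ds/dtau, dt/dtau) = (-1.750000, -1.000000); Gamma_sss = 0.000000, Gamma_sst = 0.000000, Gamma_stt = 0.000000, Gamma_tss = 0.000000, Gamma_tst = 0.000000, Gamma_ttt = 0.000000; k2 = (-1.750000, -1.000000, 0.000000, 0.000000)
  k3: at (s, t) = (0.062500, -0.250000), (ds/dtau, dt/dtau) = (-1.750000, -1.000000); Gamma_sss = 0.000000, Gamma_sst = 0.000000, Gamma_stt = 0.000000, Gamma_tss = 0.000000, Gamma_tst = 0.000000, Gamma_ttt = 0.000000; k3 = (-1.750000, -1.000000, 0.000000, 0.000000)
  k4: at (s, t) = (-0.025000, -0.300000), (ds/dtau, dt/dtau) = (-1.750000, -1.000000); Gamma_sss = 0.000000, Gamma_sst = 0.000000, Gamma_stt = 0.000000, Gamma_tss = 0.000000, Gamma_tst = 0.000000, Gamma_ttt = 0.000000; k4 = (-1.750000, -1.000000, 0.000000, 0.000000)
  Y <- Y + (h/6)(k1 + 2k2 + 2k3 + k4): s = -0.0250, t = -0.3000, ds/dtau = -1.7500, dt/dtau = -1.0000


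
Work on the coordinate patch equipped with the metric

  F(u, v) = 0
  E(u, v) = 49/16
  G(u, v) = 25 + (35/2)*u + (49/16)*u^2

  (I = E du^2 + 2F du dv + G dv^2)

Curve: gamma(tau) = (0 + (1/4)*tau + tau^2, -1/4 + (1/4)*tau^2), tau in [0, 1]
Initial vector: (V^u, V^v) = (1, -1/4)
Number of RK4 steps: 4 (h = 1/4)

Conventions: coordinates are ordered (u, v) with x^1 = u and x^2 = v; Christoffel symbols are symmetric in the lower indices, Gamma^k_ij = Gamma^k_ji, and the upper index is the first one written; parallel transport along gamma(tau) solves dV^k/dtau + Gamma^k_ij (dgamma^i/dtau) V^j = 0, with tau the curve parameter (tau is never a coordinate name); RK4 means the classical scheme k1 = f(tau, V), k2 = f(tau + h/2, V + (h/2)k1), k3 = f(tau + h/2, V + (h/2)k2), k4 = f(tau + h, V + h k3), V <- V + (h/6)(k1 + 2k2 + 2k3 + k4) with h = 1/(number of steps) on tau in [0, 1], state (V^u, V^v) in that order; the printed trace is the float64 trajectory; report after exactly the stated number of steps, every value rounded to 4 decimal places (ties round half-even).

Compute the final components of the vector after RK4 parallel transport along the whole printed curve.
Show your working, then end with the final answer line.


gamma'(tau) = (1/4 + 2*tau, (1/2)*tau); f(tau, V)^k = -Gamma^k_ij(gamma(tau)) gamma'^i(tau) V^j; h = 1/4; intermediate values shown to 6 dp
curve data and Christoffel symbols at the stage parameters:
  tau = 0.000000: gamma = (0.000000, -0.250000), gamma' = (0.250000, 0.000000); Gamma_uuu = 0.000000, Gamma_uuv = 0.000000, Gamma_uvv = -2.857143, Gamma_vuu = 0.000000, Gamma_vuv = 0.350000, Gamma_vvv = 0.000000
  tau = 0.125000: gamma = (0.046875, -0.246094), gamma' = (0.500000, 0.062500); Gamma_uuu = 0.000000, Gamma_uuv = 0.000000, Gamma_uvv = -2.904018, Gamma_vuu = 0.000000, Gamma_vuv = 0.344350, Gamma_vvv = 0.000000
  tau = 0.250000: gamma = (0.125000, -0.234375), gamma' = (0.750000, 0.125000); Gamma_uuu = 0.000000, Gamma_uuv = 0.000000, Gamma_uvv = -2.982143, Gamma_vuu = 0.000000, Gamma_vuv = 0.335329, Gamma_vvv = 0.000000
  tau = 0.375000: gamma = (0.234375, -0.214844), gamma' = (1.000000, 0.187500); Gamma_uuu = 0.000000, Gamma_uuv = 0.000000, Gamma_uvv = -3.091518, Gamma_vuu = 0.000000, Gamma_vuv = 0.323466, Gamma_vvv = 0.000000
  tau = 0.500000: gamma = (0.375000, -0.187500), gamma' = (1.250000, 0.250000); Gamma_uuu = 0.000000, Gamma_uuv = 0.000000, Gamma_uvv = -3.232143, Gamma_vuu = 0.000000, Gamma_vuv = 0.309392, Gamma_vvv = 0.000000
  tau = 0.625000: gamma = (0.546875, -0.152344), gamma' = (1.500000, 0.312500); Gamma_uuu = 0.000000, Gamma_uuv = 0.000000, Gamma_uvv = -3.404018, Gamma_vuu = 0.000000, Gamma_vuv = 0.293770, Gamma_vvv = 0.000000
  tau = 0.750000: gamma = (0.750000, -0.109375), gamma' = (1.750000, 0.375000); Gamma_uuu = 0.000000, Gamma_uuv = 0.000000, Gamma_uvv = -3.607143, Gamma_vuu = 0.000000, Gamma_vuv = 0.277228, Gamma_vvv = 0.000000
  tau = 0.875000: gamma = (0.984375, -0.058594), gamma' = (2.000000, 0.437500); Gamma_uuu = 0.000000, Gamma_uuv = 0.000000, Gamma_uvv = -3.841518, Gamma_vuu = 0.000000, Gamma_vuv = 0.260314, Gamma_vvv = 0.000000
  tau = 1.000000: gamma = (1.250000, 0.000000), gamma' = (2.250000, 0.500000); Gamma_uuu = 0.000000, Gamma_uuv = 0.000000, Gamma_uvv = -4.107143, Gamma_vuu = 0.000000, Gamma_vuv = 0.243478, Gamma_vvv = 0.000000
step 0: V^u = 1.0000, V^v = -0.2500
step 1: k1 = (0.000000, 0.021875), k2 = (-0.044879, 0.021051), k3 = (-0.044898, 0.021190), k4 = (-0.091217, 0.020096); V <- V + (h/6)(k1 + 2k2 + 2k3 + k4): V^u = 0.9887, V^v = -0.2447
step 2: k1 = (-0.091228, 0.020106), k2 = (-0.140404, 0.019075), k3 = (-0.140479, 0.019490), k4 = (-0.193814, 0.019004); V <- V + (h/6)(k1 + 2k2 + 2k3 + k4): V^u = 0.9534, V^v = -0.2399
step 3: k1 = (-0.193838, 0.019028), k2 = (-0.252652, 0.019356), k3 = (-0.252608, 0.020013), k4 = (-0.317723, 0.021400); V <- V + (h/6)(k1 + 2k2 + 2k3 + k4): V^u = 0.8900, V^v = -0.2349
step 4: k1 = (-0.317775, 0.021446), k2 = (-0.390321, 0.024074), k3 = (-0.389768, 0.024936), k4 = (-0.469629, 0.028795); V <- V + (h/6)(k1 + 2k2 + 2k3 + k4): V^u = 0.7922, V^v = -0.2287

Answer: V^u = 0.7922, V^v = -0.2287


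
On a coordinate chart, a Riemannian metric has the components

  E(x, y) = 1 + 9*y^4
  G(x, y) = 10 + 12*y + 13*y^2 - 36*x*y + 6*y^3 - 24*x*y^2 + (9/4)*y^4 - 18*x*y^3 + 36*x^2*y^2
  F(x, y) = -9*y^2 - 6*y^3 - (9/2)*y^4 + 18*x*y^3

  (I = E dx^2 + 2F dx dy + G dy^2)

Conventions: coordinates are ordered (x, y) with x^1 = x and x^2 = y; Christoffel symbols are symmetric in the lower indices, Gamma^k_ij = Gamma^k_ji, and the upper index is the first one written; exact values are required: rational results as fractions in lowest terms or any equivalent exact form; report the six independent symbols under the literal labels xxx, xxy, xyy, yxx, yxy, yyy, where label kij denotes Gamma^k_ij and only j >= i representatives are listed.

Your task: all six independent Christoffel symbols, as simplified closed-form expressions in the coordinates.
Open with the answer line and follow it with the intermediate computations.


Answer: Gamma_xxx = 0, Gamma_xxy = 72*y^3/(144*x^2*y^2 - 72*x*y^3 - 96*x*y^2 - 144*x*y + 45*y^4 + 24*y^3 + 52*y^2 + 48*y + 40), Gamma_xyy = (72*x*y^2 - 36*y^3 - 24*y^2)/(144*x^2*y^2 - 72*x*y^3 - 96*x*y^2 - 144*x*y + 45*y^4 + 24*y^3 + 52*y^2 + 48*y + 40), Gamma_yxx = 0, Gamma_yxy = (144*x*y^2 - 36*y^3 - 48*y^2 - 72*y)/(144*x^2*y^2 - 72*x*y^3 - 96*x*y^2 - 144*x*y + 45*y^4 + 24*y^3 + 52*y^2 + 48*y + 40), Gamma_yyy = (144*x^2*y - 108*x*y^2 - 96*x*y - 72*x + 18*y^3 + 36*y^2 + 52*y + 24)/(144*x^2*y^2 - 72*x*y^3 - 96*x*y^2 - 144*x*y + 45*y^4 + 24*y^3 + 52*y^2 + 48*y + 40)

E = 1 + 9*y^4; F = -9*y^2 - 6*y^3 - (9/2)*y^4 + 18*x*y^3; G = 10 + 12*y + 13*y^2 - 36*x*y + 6*y^3 - 24*x*y^2 + (9/4)*y^4 - 18*x*y^3 + 36*x^2*y^2
Gamma^k_ij = (1/2) g^{kl} (d_i g_jl + d_j g_il - d_l g_ij), with g^inv = (1/(EG-F^2)) [[G, -F], [-F, E]]
first partials: E_x = 0, E_y = 36*y^3, F_x = 18*y^3, F_y = -18*y - 18*y^2 - 18*y^3 + 54*x*y^2, G_x = -36*y - 24*y^2 - 18*y^3 + 72*x*y^2, G_y = 12 + 26*y - 36*x + 18*y^2 - 48*x*y + 9*y^3 - 54*x*y^2 + 72*x^2*y
D = EG - F^2 = 10 + 12*y + 13*y^2 - 36*x*y + 6*y^3 - 24*x*y^2 + (45/4)*y^4 - 18*x*y^3 + 36*x^2*y^2
expanded: Gamma^x_xx = (G E_x - 2F F_x + F E_y)/(2D), Gamma^x_xy = (G E_y - F G_x)/(2D), Gamma^x_yy = (2G F_y - G G_x - F G_y)/(2D), Gamma^y_xx = (2E F_x - E E_y - F E_x)/(2D), Gamma^y_xy = (E G_x - F E_y)/(2D), Gamma^y_yy = (E G_y - 2F F_y + F G_x)/(2D); substitute and cancel common factors
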